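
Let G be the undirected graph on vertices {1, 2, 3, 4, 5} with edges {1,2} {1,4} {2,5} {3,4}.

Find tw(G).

1

A width-1 tree decomposition is:
Bags: B1 = {3, 4}  B2 = {1, 4}  B3 = {1, 2}  B4 = {2, 5}
Tree: B1–B2, B2–B3, B3–B4
Each bag holds 2 vertices, so the decomposition has width 1, which upper-bounds the treewidth. G has an edge, so its treewidth is at least 1. The upper and lower bounds meet at 1, so that is the treewidth.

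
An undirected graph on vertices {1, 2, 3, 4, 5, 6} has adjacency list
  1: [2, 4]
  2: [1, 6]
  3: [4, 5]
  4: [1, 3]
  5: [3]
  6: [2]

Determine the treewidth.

A width-1 tree decomposition is:
Bags: B1 = {3, 5}  B2 = {3, 4}  B3 = {1, 4}  B4 = {1, 2}  B5 = {2, 6}
Tree: B1–B2, B2–B3, B3–B4, B4–B5
The largest bag has 2 vertices, giving width 1; this decomposition certifies tw(G) ≤ 1. Since G has at least one edge (e.g. 5–3), it is not an edgeless graph, so tw(G) ≥ 1. Combining the bounds, tw(G) = 1.

1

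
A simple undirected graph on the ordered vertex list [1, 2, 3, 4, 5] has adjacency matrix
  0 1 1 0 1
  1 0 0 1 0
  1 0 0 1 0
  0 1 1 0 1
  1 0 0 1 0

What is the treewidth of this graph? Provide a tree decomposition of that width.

The largest bag has 3 vertices, giving width 2; this decomposition certifies tw(G) ≤ 2. Since 1–2–4–3–1 is a cycle in G, G is not acyclic. Forests are exactly the graphs of treewidth ≤ 1, so tw(G) ≥ 2. Therefore the treewidth is 2.

Treewidth 2.
Bags: B1 = {1, 2, 4}  B2 = {1, 3, 4}  B3 = {1, 4, 5}
Tree: B1–B2, B2–B3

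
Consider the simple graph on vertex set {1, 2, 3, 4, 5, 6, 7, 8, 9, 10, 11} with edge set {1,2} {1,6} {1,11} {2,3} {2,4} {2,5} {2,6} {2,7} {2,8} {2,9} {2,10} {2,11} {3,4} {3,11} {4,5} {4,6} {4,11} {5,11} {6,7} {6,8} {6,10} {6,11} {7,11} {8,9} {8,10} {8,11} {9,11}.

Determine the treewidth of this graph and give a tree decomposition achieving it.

Treewidth 3.
Bags: B1 = {2, 4, 6, 11}  B2 = {2, 6, 8, 11}  B3 = {2, 8, 9, 11}  B4 = {2, 4, 5, 11}  B5 = {1, 2, 6, 11}  B6 = {2, 3, 4, 11}  B7 = {2, 6, 7, 11}  B8 = {2, 6, 8, 10}
Tree: B1–B2, B2–B3, B1–B4, B2–B5, B4–B6, B1–B7, B2–B8

Every bag has size at most 4, so the width is 4 − 1 = 3 and tw(G) ≤ 3. For the lower bound, the 4 vertices {2, 6, 8, 10} are pairwise adjacent, and any tree decomposition puts a clique entirely inside one bag — forcing width ≥ 3. The upper and lower bounds meet at 3, so that is the treewidth.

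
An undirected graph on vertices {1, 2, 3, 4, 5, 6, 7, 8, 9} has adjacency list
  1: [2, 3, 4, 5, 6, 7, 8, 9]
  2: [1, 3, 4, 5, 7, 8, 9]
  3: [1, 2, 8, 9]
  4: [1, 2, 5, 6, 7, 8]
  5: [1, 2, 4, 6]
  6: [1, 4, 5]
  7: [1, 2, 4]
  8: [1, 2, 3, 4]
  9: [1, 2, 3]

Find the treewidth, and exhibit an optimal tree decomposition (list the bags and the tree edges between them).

Treewidth 3.
Bags: B1 = {1, 2, 4, 8}  B2 = {1, 2, 4, 5}  B3 = {1, 2, 3, 8}  B4 = {1, 2, 3, 9}  B5 = {1, 4, 5, 6}  B6 = {1, 2, 4, 7}
Tree: B1–B2, B1–B3, B3–B4, B2–B5, B2–B6

Each bag holds 4 vertices, so the decomposition has width 3, which upper-bounds the treewidth. For the lower bound, the 4 vertices {1, 2, 3, 9} are pairwise adjacent, and any tree decomposition puts a clique entirely inside one bag — forcing width ≥ 3. The upper and lower bounds meet at 3, so that is the treewidth.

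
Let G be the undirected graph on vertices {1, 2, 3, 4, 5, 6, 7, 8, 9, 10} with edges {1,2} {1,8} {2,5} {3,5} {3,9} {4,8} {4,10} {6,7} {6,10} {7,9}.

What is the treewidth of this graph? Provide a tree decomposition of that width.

Every bag has size at most 3, so the width is 3 − 1 = 2 and tw(G) ≤ 2. For the lower bound, G contains the cycle 1–2–5–3–9–7–6–10–4–8–1, so G is not a forest; only forests have treewidth ≤ 1, hence tw(G) ≥ 2. Hence tw(G) = 2 exactly.

Treewidth 2.
One such decomposition:
Bags: B1 = {1, 2, 5}  B2 = {1, 3, 5}  B3 = {1, 3, 9}  B4 = {1, 7, 9}  B5 = {1, 6, 7}  B6 = {1, 6, 10}  B7 = {1, 4, 10}  B8 = {1, 4, 8}
Tree: B1–B2, B2–B3, B3–B4, B4–B5, B5–B6, B6–B7, B7–B8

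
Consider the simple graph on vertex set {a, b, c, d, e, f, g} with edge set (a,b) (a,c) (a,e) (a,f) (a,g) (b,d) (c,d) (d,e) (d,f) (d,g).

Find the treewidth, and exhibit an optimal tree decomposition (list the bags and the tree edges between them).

The largest bag has 3 vertices, giving width 2; this decomposition certifies tw(G) ≤ 2. For the lower bound, G contains the cycle d–c–a–g–d, so G is not a forest; only forests have treewidth ≤ 1, hence tw(G) ≥ 2. The upper and lower bounds meet at 2, so that is the treewidth.

Treewidth 2.
One optimal decomposition is:
Bags: B1 = {a, c, d}  B2 = {a, d, g}  B3 = {a, d, f}  B4 = {a, d, e}  B5 = {a, b, d}
Tree: B1–B2, B2–B3, B3–B4, B4–B5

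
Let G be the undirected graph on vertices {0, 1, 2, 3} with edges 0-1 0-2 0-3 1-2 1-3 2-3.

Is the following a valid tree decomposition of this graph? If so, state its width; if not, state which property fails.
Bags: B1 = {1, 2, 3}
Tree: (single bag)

A tree decomposition must satisfy three properties: every vertex lies in some bag; for every edge, both endpoints lie together in some bag; and for every vertex, the bags containing it form a connected subtree. Here vertex 0 appears in no bag, so the decomposition is invalid.

No — vertex 0 appears in no bag.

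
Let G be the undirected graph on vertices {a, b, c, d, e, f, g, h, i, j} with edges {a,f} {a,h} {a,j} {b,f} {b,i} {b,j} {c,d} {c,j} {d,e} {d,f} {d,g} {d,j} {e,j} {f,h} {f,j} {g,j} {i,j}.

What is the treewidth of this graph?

A width-2 tree decomposition is:
Bags: B1 = {a, f, j}  B2 = {d, f, j}  B3 = {b, f, j}  B4 = {d, g, j}  B5 = {a, f, h}  B6 = {d, e, j}  B7 = {c, d, j}  B8 = {b, i, j}
Tree: B1–B2, B1–B3, B2–B4, B1–B5, B4–B6, B4–B7, B3–B8
The largest bag has 3 vertices, giving width 2; this decomposition certifies tw(G) ≤ 2. For the lower bound, the 3 vertices {d, g, j} are pairwise adjacent, and any tree decomposition puts a clique entirely inside one bag — forcing width ≥ 2. Hence tw(G) = 2 exactly.

2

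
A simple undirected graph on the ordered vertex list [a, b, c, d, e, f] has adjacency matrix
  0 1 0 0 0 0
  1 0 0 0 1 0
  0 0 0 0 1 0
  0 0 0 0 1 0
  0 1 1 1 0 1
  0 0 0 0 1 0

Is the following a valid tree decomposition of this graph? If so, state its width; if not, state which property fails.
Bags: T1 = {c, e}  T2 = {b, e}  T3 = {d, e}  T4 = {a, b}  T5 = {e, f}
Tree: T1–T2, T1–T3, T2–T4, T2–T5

Yes; width 1.

Every vertex of G appears in some bag (union = {a, b, c, d, e, f}); every edge is covered by a bag; and for each vertex v the set of bags containing v is connected in the bag tree. The decomposition is therefore valid. The largest bag has 2 vertices, so the width is 1.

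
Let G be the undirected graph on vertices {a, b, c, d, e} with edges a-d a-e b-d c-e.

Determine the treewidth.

A width-1 tree decomposition is:
Bags: B1 = {a, d}  B2 = {a, e}  B3 = {b, d}  B4 = {c, e}
Tree: B1–B2, B1–B3, B2–B4
Every bag has size at most 2, so the width is 2 − 1 = 1 and tw(G) ≤ 1. Any graph with an edge has treewidth ≥ 1, and G has the edge d–a. Therefore the treewidth is 1.

1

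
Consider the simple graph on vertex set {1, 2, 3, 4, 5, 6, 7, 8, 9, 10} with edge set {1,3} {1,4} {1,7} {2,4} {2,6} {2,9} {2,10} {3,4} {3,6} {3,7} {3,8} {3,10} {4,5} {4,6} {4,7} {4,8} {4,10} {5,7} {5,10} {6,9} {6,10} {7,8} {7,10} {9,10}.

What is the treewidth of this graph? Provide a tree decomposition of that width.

Treewidth 3.
One optimal decomposition is:
Bags: B1 = {3, 4, 6, 10}  B2 = {2, 4, 6, 10}  B3 = {3, 4, 7, 10}  B4 = {1, 3, 4, 7}  B5 = {4, 5, 7, 10}  B6 = {3, 4, 7, 8}  B7 = {2, 6, 9, 10}
Tree: B1–B2, B1–B3, B3–B4, B3–B5, B4–B6, B2–B7

Each bag holds 4 vertices, so the decomposition has width 3, which upper-bounds the treewidth. Conversely, {2, 6, 9, 10} is a clique of size 4, and the vertices of any clique must share a bag in every tree decomposition; so some bag has ≥ 4 vertices and tw(G) ≥ 3. The upper and lower bounds meet at 3, so that is the treewidth.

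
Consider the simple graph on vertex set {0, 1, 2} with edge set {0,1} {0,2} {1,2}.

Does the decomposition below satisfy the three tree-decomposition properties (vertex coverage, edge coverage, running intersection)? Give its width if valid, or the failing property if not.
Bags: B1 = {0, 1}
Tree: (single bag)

No — vertex 2 appears in no bag.

A tree decomposition must satisfy three properties: every vertex lies in some bag; for every edge, both endpoints lie together in some bag; and for every vertex, the bags containing it form a connected subtree. Here vertex 2 appears in no bag, so the decomposition is invalid.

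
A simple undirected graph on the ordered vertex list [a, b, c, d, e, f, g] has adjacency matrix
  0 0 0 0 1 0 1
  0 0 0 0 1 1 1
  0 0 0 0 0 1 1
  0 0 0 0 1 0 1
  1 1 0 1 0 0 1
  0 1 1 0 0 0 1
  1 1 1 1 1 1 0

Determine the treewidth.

A width-2 tree decomposition is:
Bags: B1 = {c, f, g}  B2 = {b, f, g}  B3 = {b, e, g}  B4 = {a, e, g}  B5 = {d, e, g}
Tree: B1–B2, B2–B3, B3–B4, B4–B5
Every bag has size at most 3, so the width is 3 − 1 = 2 and tw(G) ≤ 2. On the other hand G contains the 3-clique {d, e, g}. A clique must lie in a single bag of any decomposition, so no decomposition can have width below 2. Hence tw(G) = 2 exactly.

2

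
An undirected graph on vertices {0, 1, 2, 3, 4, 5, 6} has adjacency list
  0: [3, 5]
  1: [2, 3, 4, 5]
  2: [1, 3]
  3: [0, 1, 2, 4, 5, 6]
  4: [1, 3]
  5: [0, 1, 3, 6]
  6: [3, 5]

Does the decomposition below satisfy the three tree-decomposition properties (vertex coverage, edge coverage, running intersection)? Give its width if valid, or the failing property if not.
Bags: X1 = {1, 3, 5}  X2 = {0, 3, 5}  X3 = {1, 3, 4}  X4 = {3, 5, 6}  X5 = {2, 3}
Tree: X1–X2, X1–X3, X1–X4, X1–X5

No — edge (1,2) lies in no bag.

A tree decomposition must satisfy three properties: every vertex lies in some bag; for every edge, both endpoints lie together in some bag; and for every vertex, the bags containing it form a connected subtree. Here edge (1,2) lies in no bag, so the decomposition is invalid.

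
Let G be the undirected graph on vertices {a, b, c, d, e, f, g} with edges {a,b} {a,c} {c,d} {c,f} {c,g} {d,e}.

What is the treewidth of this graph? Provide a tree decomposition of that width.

The largest bag has 2 vertices, giving width 1; this decomposition certifies tw(G) ≤ 1. G has an edge, so its treewidth is at least 1. Hence tw(G) = 1 exactly.

Treewidth 1.
One optimal decomposition is:
Bags: B1 = {c, f}  B2 = {c, g}  B3 = {a, c}  B4 = {c, d}  B5 = {d, e}  B6 = {a, b}
Tree: B1–B2, B1–B3, B2–B4, B4–B5, B3–B6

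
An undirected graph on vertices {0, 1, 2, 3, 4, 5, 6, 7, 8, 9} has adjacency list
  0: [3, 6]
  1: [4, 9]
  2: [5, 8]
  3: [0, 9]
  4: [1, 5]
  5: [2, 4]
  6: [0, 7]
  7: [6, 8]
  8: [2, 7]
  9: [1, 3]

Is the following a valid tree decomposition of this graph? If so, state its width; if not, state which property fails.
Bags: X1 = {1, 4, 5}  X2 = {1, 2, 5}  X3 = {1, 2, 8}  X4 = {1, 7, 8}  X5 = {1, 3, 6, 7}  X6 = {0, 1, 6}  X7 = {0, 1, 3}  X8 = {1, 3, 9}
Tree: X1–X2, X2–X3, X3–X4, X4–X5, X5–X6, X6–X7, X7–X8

A tree decomposition must satisfy three properties: every vertex lies in some bag; for every edge, both endpoints lie together in some bag; and for every vertex, the bags containing it form a connected subtree. Here bags containing vertex 3 are not connected in the tree, so the decomposition is invalid.

No — bags containing vertex 3 are not connected in the tree.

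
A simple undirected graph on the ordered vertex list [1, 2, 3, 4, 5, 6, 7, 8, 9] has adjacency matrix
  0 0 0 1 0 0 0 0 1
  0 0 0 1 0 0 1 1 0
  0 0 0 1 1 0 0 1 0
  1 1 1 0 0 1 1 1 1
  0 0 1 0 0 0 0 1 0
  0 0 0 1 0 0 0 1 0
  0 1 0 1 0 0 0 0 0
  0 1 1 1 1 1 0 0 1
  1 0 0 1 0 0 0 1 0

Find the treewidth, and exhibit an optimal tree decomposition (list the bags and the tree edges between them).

Treewidth 2.
Bags: B1 = {3, 4, 8}  B2 = {2, 4, 8}  B3 = {4, 8, 9}  B4 = {2, 4, 7}  B5 = {4, 6, 8}  B6 = {1, 4, 9}  B7 = {3, 5, 8}
Tree: B1–B2, B1–B3, B2–B4, B2–B5, B3–B6, B1–B7

Each bag holds 3 vertices, so the decomposition has width 2, which upper-bounds the treewidth. Conversely, {4, 8, 9} is a clique of size 3, and the vertices of any clique must share a bag in every tree decomposition; so some bag has ≥ 3 vertices and tw(G) ≥ 2. Therefore the treewidth is 2.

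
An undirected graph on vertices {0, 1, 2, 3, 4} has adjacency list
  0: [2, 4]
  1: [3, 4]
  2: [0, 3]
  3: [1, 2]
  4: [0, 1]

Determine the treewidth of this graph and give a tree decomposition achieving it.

Every bag has size at most 3, so the width is 3 − 1 = 2 and tw(G) ≤ 2. For the lower bound, G contains the cycle 2–0–4–1–3–2, so G is not a forest; only forests have treewidth ≤ 1, hence tw(G) ≥ 2. Hence tw(G) = 2 exactly.

Treewidth 2.
Bags: B1 = {0, 2, 4}  B2 = {1, 2, 4}  B3 = {1, 2, 3}
Tree: B1–B2, B2–B3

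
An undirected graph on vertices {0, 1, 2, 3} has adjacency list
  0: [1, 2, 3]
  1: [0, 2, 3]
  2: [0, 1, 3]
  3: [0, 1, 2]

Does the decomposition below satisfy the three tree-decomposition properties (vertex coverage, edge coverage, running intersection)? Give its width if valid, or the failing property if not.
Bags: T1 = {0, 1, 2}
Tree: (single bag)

No — vertex 3 appears in no bag.

A tree decomposition must satisfy three properties: every vertex lies in some bag; for every edge, both endpoints lie together in some bag; and for every vertex, the bags containing it form a connected subtree. Here vertex 3 appears in no bag, so the decomposition is invalid.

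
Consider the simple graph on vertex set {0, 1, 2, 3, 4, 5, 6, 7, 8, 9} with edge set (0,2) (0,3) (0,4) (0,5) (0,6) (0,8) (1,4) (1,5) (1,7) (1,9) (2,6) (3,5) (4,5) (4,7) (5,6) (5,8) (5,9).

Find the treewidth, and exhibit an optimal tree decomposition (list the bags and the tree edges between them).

Treewidth 2.
Bags: B1 = {1, 4, 5}  B2 = {1, 5, 9}  B3 = {0, 4, 5}  B4 = {1, 4, 7}  B5 = {0, 3, 5}  B6 = {0, 5, 6}  B7 = {0, 2, 6}  B8 = {0, 5, 8}
Tree: B1–B2, B1–B3, B1–B4, B3–B5, B5–B6, B6–B7, B6–B8

The largest bag has 3 vertices, giving width 2; this decomposition certifies tw(G) ≤ 2. For the lower bound, the 3 vertices {0, 2, 6} are pairwise adjacent, and any tree decomposition puts a clique entirely inside one bag — forcing width ≥ 2. Therefore the treewidth is 2.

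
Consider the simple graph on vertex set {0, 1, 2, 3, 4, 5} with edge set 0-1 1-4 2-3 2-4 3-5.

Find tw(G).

1

A width-1 tree decomposition is:
Bags: B1 = {3, 5}  B2 = {2, 3}  B3 = {2, 4}  B4 = {1, 4}  B5 = {0, 1}
Tree: B1–B2, B2–B3, B3–B4, B4–B5
The largest bag has 2 vertices, giving width 1; this decomposition certifies tw(G) ≤ 1. Since G has at least one edge (e.g. 5–3), it is not an edgeless graph, so tw(G) ≥ 1. Combining the bounds, tw(G) = 1.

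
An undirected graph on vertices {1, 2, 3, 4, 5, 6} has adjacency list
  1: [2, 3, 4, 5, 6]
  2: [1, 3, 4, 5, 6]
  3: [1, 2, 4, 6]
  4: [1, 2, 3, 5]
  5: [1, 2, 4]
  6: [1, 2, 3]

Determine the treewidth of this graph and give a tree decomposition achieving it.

Treewidth 3.
One optimal decomposition is:
Bags: B1 = {1, 2, 3, 4}  B2 = {1, 2, 4, 5}  B3 = {1, 2, 3, 6}
Tree: B1–B2, B1–B3

Each bag holds 4 vertices, so the decomposition has width 3, which upper-bounds the treewidth. On the other hand G contains the 4-clique {1, 2, 3, 4}. A clique must lie in a single bag of any decomposition, so no decomposition can have width below 3. The upper and lower bounds meet at 3, so that is the treewidth.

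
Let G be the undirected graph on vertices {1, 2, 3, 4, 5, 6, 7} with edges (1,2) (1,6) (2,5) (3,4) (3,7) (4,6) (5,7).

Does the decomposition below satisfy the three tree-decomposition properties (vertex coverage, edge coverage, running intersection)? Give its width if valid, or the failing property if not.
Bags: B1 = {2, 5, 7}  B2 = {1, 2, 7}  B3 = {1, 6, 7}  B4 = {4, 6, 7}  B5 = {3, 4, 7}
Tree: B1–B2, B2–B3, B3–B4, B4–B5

Yes; width 2.

Every vertex of G appears in some bag (union = {1, 2, 3, 4, 5, 6, 7}); every edge is covered by a bag; and for each vertex v the set of bags containing v is connected in the bag tree. The decomposition is therefore valid. The largest bag has 3 vertices, so the width is 2.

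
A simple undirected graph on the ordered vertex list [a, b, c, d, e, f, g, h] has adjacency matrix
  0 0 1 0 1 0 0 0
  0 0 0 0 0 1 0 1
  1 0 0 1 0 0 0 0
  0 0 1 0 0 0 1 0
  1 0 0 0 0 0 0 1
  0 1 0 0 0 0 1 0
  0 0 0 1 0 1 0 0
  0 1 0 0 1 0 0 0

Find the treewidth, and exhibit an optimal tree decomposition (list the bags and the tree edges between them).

Treewidth 2.
One such decomposition:
Bags: B1 = {b, e, h}  B2 = {b, e, f}  B3 = {e, f, g}  B4 = {d, e, g}  B5 = {c, d, e}  B6 = {a, c, e}
Tree: B1–B2, B2–B3, B3–B4, B4–B5, B5–B6

The largest bag has 3 vertices, giving width 2; this decomposition certifies tw(G) ≤ 2. For the lower bound, G contains the cycle e–h–b–f–g–d–c–a–e, so G is not a forest; only forests have treewidth ≤ 1, hence tw(G) ≥ 2. The upper and lower bounds meet at 2, so that is the treewidth.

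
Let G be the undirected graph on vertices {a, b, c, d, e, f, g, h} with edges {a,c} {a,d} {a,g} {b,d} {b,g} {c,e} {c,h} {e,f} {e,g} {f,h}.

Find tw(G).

2

A width-2 tree decomposition is:
Bags: B1 = {c, f, h}  B2 = {c, e, f}  B3 = {a, c, e}  B4 = {a, e, g}  B5 = {a, d, g}  B6 = {b, d, g}
Tree: B1–B2, B2–B3, B3–B4, B4–B5, B5–B6
Every bag has size at most 3, so the width is 3 − 1 = 2 and tw(G) ≤ 2. For the lower bound, G contains the cycle h–f–e–c–h, so G is not a forest; only forests have treewidth ≤ 1, hence tw(G) ≥ 2. Therefore the treewidth is 2.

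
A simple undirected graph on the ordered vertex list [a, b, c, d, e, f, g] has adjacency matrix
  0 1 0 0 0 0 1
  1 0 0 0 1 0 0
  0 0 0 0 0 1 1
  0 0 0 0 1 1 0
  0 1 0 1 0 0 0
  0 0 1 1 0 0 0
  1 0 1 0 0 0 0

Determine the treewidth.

A width-2 tree decomposition is:
Bags: B1 = {a, b, g}  B2 = {b, e, g}  B3 = {d, e, g}  B4 = {d, f, g}  B5 = {c, f, g}
Tree: B1–B2, B2–B3, B3–B4, B4–B5
The largest bag has 3 vertices, giving width 2; this decomposition certifies tw(G) ≤ 2. The edges g–a–b–e–d–f–c–g form a cycle, so G is not a tree and its treewidth is at least 2. Therefore the treewidth is 2.

2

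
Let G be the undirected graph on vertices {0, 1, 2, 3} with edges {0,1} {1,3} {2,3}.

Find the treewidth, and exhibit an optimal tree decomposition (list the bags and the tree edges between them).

Treewidth 1.
One such decomposition:
Bags: B1 = {2, 3}  B2 = {1, 3}  B3 = {0, 1}
Tree: B1–B2, B2–B3

Every bag has size at most 2, so the width is 2 − 1 = 1 and tw(G) ≤ 1. Since G has at least one edge (e.g. 3–2), it is not an edgeless graph, so tw(G) ≥ 1. Therefore the treewidth is 1.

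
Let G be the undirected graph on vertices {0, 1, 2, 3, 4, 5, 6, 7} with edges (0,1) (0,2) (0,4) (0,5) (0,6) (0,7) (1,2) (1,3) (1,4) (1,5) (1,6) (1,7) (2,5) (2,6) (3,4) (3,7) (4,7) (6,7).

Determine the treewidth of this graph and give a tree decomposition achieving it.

Treewidth 3.
One optimal decomposition is:
Bags: B1 = {1, 3, 4, 7}  B2 = {0, 1, 4, 7}  B3 = {0, 1, 6, 7}  B4 = {0, 1, 2, 6}  B5 = {0, 1, 2, 5}
Tree: B1–B2, B2–B3, B3–B4, B4–B5

Each bag holds 4 vertices, so the decomposition has width 3, which upper-bounds the treewidth. Conversely, {0, 1, 2, 5} is a clique of size 4, and the vertices of any clique must share a bag in every tree decomposition; so some bag has ≥ 4 vertices and tw(G) ≥ 3. Combining the bounds, tw(G) = 3.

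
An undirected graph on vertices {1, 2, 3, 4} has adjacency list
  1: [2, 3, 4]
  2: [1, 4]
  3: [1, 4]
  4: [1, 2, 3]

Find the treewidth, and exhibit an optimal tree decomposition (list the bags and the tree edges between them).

Every bag has size at most 3, so the width is 3 − 1 = 2 and tw(G) ≤ 2. For the lower bound, the 3 vertices {1, 2, 4} are pairwise adjacent, and any tree decomposition puts a clique entirely inside one bag — forcing width ≥ 2. Hence tw(G) = 2 exactly.

Treewidth 2.
One such decomposition:
Bags: B1 = {1, 2, 4}  B2 = {1, 3, 4}
Tree: B1–B2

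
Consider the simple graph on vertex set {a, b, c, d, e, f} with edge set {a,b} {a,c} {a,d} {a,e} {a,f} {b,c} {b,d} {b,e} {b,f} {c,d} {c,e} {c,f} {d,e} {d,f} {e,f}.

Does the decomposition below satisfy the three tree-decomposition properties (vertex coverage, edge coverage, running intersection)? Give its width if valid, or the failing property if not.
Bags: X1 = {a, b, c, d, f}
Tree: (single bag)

No — vertex e appears in no bag.

A tree decomposition must satisfy three properties: every vertex lies in some bag; for every edge, both endpoints lie together in some bag; and for every vertex, the bags containing it form a connected subtree. Here vertex e appears in no bag, so the decomposition is invalid.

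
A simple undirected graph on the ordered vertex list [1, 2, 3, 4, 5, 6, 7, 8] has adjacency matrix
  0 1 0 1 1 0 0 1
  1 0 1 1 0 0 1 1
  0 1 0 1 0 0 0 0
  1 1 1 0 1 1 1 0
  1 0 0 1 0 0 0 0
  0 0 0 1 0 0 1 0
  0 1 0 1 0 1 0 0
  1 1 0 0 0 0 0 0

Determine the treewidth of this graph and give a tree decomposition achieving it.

Every bag has size at most 3, so the width is 3 − 1 = 2 and tw(G) ≤ 2. For the lower bound, the 3 vertices {1, 2, 8} are pairwise adjacent, and any tree decomposition puts a clique entirely inside one bag — forcing width ≥ 2. Combining the bounds, tw(G) = 2.

Treewidth 2.
Bags: B1 = {1, 2, 4}  B2 = {2, 4, 7}  B3 = {4, 6, 7}  B4 = {1, 4, 5}  B5 = {1, 2, 8}  B6 = {2, 3, 4}
Tree: B1–B2, B2–B3, B1–B4, B1–B5, B1–B6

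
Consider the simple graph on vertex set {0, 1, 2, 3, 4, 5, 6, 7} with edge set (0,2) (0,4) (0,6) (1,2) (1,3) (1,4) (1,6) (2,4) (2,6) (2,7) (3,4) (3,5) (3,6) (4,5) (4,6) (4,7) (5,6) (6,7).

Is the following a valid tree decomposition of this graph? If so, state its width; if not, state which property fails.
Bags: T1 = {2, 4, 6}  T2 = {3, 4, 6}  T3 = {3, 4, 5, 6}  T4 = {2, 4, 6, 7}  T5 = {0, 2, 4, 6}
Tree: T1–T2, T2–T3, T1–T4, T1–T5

A tree decomposition must satisfy three properties: every vertex lies in some bag; for every edge, both endpoints lie together in some bag; and for every vertex, the bags containing it form a connected subtree. Here vertex 1 appears in no bag, so the decomposition is invalid.

No — vertex 1 appears in no bag.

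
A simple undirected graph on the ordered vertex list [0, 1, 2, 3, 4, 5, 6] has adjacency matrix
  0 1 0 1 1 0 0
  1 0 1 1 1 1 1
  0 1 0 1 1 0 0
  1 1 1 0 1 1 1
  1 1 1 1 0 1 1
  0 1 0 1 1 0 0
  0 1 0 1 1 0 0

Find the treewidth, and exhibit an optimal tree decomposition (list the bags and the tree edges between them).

The largest bag has 4 vertices, giving width 3; this decomposition certifies tw(G) ≤ 3. For the lower bound, the 4 vertices {0, 1, 3, 4} are pairwise adjacent, and any tree decomposition puts a clique entirely inside one bag — forcing width ≥ 3. Hence tw(G) = 3 exactly.

Treewidth 3.
One optimal decomposition is:
Bags: B1 = {1, 2, 3, 4}  B2 = {0, 1, 3, 4}  B3 = {1, 3, 4, 5}  B4 = {1, 3, 4, 6}
Tree: B1–B2, B2–B3, B3–B4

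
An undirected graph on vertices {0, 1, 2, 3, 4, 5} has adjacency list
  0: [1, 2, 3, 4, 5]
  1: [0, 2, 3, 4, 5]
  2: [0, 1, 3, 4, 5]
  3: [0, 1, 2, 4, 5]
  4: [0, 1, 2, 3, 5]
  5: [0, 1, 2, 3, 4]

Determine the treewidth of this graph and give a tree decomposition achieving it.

Treewidth 5.
Bags: B1 = {0, 1, 2, 3, 4, 5}
Tree: (single bag)

With just one bag of size 6, the width is 6 − 1 = 5, so tw(G) ≤ 5. Conversely, {0, 1, 2, 3, 4, 5} is a clique of size 6, and the vertices of any clique must share a bag in every tree decomposition; so some bag has ≥ 6 vertices and tw(G) ≥ 5. Hence tw(G) = 5 exactly.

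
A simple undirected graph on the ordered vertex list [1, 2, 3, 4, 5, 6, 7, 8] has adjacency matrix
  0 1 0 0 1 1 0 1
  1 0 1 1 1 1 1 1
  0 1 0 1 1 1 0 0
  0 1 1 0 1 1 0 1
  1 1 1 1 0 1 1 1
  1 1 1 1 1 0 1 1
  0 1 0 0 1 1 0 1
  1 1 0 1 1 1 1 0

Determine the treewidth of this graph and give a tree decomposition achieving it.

Every bag has size at most 5, so the width is 5 − 1 = 4 and tw(G) ≤ 4. On the other hand G contains the 5-clique {1, 2, 5, 6, 8}. A clique must lie in a single bag of any decomposition, so no decomposition can have width below 4. Hence tw(G) = 4 exactly.

Treewidth 4.
One optimal decomposition is:
Bags: B1 = {2, 5, 6, 7, 8}  B2 = {2, 4, 5, 6, 8}  B3 = {1, 2, 5, 6, 8}  B4 = {2, 3, 4, 5, 6}
Tree: B1–B2, B1–B3, B2–B4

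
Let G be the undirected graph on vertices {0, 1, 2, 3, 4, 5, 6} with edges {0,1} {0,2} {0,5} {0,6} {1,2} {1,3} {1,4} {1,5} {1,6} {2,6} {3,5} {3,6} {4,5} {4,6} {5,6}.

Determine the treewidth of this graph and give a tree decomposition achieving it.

Treewidth 3.
One such decomposition:
Bags: B1 = {1, 3, 5, 6}  B2 = {0, 1, 5, 6}  B3 = {0, 1, 2, 6}  B4 = {1, 4, 5, 6}
Tree: B1–B2, B2–B3, B1–B4

Each bag holds 4 vertices, so the decomposition has width 3, which upper-bounds the treewidth. On the other hand G contains the 4-clique {0, 1, 2, 6}. A clique must lie in a single bag of any decomposition, so no decomposition can have width below 3. Therefore the treewidth is 3.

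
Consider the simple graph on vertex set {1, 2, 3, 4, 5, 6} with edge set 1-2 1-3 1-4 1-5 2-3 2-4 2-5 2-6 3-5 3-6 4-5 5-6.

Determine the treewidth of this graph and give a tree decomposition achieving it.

Treewidth 3.
One such decomposition:
Bags: B1 = {1, 2, 3, 5}  B2 = {2, 3, 5, 6}  B3 = {1, 2, 4, 5}
Tree: B1–B2, B1–B3

Each bag holds 4 vertices, so the decomposition has width 3, which upper-bounds the treewidth. On the other hand G contains the 4-clique {1, 2, 3, 5}. A clique must lie in a single bag of any decomposition, so no decomposition can have width below 3. Hence tw(G) = 3 exactly.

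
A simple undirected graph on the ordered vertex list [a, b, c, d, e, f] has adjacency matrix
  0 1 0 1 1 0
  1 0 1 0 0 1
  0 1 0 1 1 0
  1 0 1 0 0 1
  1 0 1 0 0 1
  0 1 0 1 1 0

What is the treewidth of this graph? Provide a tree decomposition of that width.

Treewidth 3.
Bags: B1 = {a, b, c, f}  B2 = {a, c, d, f}  B3 = {a, c, e, f}
Tree: B1–B2, B2–B3

The largest bag has 4 vertices, giving width 3; this decomposition certifies tw(G) ≤ 3. For the lower bound: the 4 vertex sets {b,c}, {a,d}, {f}, {e} are disjoint, each induces a connected subgraph, and every pair is joined by at least one edge of G. Contracting each set to a single vertex therefore yields K_{4} as a minor, and since treewidth is minor-monotone, tw(G) ≥ tw(K_{4}) = 3. Therefore the treewidth is 3.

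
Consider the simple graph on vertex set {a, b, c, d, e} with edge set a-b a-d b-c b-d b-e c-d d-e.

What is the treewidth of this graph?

2

A width-2 tree decomposition is:
Bags: B1 = {a, b, d}  B2 = {b, d, e}  B3 = {b, c, d}
Tree: B1–B2, B2–B3
Every bag has size at most 3, so the width is 3 − 1 = 2 and tw(G) ≤ 2. Conversely, {b, d, e} is a clique of size 3, and the vertices of any clique must share a bag in every tree decomposition; so some bag has ≥ 3 vertices and tw(G) ≥ 2. Combining the bounds, tw(G) = 2.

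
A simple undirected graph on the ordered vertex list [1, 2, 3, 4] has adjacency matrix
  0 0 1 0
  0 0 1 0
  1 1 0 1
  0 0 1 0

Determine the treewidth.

1

A width-1 tree decomposition is:
Bags: B1 = {2, 3}  B2 = {1, 3}  B3 = {3, 4}
Tree: B1–B2, B2–B3
The largest bag has 2 vertices, giving width 1; this decomposition certifies tw(G) ≤ 1. Any graph with an edge has treewidth ≥ 1, and G has the edge 3–2. Therefore the treewidth is 1.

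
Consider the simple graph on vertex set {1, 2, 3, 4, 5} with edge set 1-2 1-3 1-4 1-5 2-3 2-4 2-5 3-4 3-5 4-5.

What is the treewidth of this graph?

A width-4 tree decomposition is:
Bags: B1 = {1, 2, 3, 4, 5}
Tree: (single bag)
A single bag containing all 5 vertices is trivially a valid decomposition of width 4. For the lower bound, the 5 vertices {1, 2, 3, 4, 5} are pairwise adjacent, and any tree decomposition puts a clique entirely inside one bag — forcing width ≥ 4. Combining the bounds, tw(G) = 4.

4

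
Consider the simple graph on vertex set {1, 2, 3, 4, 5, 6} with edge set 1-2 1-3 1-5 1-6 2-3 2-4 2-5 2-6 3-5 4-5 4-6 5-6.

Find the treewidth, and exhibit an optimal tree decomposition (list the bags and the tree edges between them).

The largest bag has 4 vertices, giving width 3; this decomposition certifies tw(G) ≤ 3. Conversely, {1, 2, 3, 5} is a clique of size 4, and the vertices of any clique must share a bag in every tree decomposition; so some bag has ≥ 4 vertices and tw(G) ≥ 3. Combining the bounds, tw(G) = 3.

Treewidth 3.
Bags: B1 = {1, 2, 5, 6}  B2 = {1, 2, 3, 5}  B3 = {2, 4, 5, 6}
Tree: B1–B2, B1–B3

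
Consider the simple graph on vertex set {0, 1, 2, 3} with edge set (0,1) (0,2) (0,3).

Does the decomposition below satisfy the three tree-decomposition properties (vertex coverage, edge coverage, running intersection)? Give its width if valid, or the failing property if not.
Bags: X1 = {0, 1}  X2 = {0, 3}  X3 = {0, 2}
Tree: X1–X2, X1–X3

Yes; width 1.

Checking the three conditions: (i) the bags cover all of {0, 1, 2, 3}; (ii) for each edge, some bag contains both endpoints; (iii) the bags containing any fixed vertex form a subtree. All hold, so the decomposition is valid with width 2 − 1 = 1.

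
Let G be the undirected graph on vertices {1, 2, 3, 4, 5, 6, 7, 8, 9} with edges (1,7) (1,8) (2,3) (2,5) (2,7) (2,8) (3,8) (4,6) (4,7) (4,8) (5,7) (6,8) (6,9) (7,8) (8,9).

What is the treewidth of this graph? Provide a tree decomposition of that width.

The largest bag has 3 vertices, giving width 2; this decomposition certifies tw(G) ≤ 2. For the lower bound, the 3 vertices {6, 8, 9} are pairwise adjacent, and any tree decomposition puts a clique entirely inside one bag — forcing width ≥ 2. Combining the bounds, tw(G) = 2.

Treewidth 2.
One such decomposition:
Bags: B1 = {1, 7, 8}  B2 = {4, 7, 8}  B3 = {4, 6, 8}  B4 = {6, 8, 9}  B5 = {2, 7, 8}  B6 = {2, 5, 7}  B7 = {2, 3, 8}
Tree: B1–B2, B2–B3, B3–B4, B1–B5, B5–B6, B5–B7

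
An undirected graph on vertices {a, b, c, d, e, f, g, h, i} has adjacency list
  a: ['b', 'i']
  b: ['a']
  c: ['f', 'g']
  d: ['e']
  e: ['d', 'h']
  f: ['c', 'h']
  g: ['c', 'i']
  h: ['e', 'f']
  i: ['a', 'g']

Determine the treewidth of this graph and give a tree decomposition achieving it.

Each bag holds 2 vertices, so the decomposition has width 1, which upper-bounds the treewidth. G has an edge, so its treewidth is at least 1. Combining the bounds, tw(G) = 1.

Treewidth 1.
One optimal decomposition is:
Bags: B1 = {a, b}  B2 = {a, i}  B3 = {g, i}  B4 = {c, g}  B5 = {c, f}  B6 = {f, h}  B7 = {e, h}  B8 = {d, e}
Tree: B1–B2, B2–B3, B3–B4, B4–B5, B5–B6, B6–B7, B7–B8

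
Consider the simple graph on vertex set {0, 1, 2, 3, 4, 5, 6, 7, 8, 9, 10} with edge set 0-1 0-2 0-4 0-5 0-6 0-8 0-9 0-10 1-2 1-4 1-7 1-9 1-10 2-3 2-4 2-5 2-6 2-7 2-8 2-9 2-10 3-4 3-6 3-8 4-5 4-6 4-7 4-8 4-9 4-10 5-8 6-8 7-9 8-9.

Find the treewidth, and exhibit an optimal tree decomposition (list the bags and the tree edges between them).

The largest bag has 5 vertices, giving width 4; this decomposition certifies tw(G) ≤ 4. Conversely, {0, 2, 4, 8, 9} is a clique of size 5, and the vertices of any clique must share a bag in every tree decomposition; so some bag has ≥ 5 vertices and tw(G) ≥ 4. Hence tw(G) = 4 exactly.

Treewidth 4.
One optimal decomposition is:
Bags: B1 = {0, 2, 4, 8, 9}  B2 = {0, 1, 2, 4, 9}  B3 = {0, 2, 4, 6, 8}  B4 = {2, 3, 4, 6, 8}  B5 = {0, 1, 2, 4, 10}  B6 = {1, 2, 4, 7, 9}  B7 = {0, 2, 4, 5, 8}
Tree: B1–B2, B1–B3, B3–B4, B2–B5, B2–B6, B1–B7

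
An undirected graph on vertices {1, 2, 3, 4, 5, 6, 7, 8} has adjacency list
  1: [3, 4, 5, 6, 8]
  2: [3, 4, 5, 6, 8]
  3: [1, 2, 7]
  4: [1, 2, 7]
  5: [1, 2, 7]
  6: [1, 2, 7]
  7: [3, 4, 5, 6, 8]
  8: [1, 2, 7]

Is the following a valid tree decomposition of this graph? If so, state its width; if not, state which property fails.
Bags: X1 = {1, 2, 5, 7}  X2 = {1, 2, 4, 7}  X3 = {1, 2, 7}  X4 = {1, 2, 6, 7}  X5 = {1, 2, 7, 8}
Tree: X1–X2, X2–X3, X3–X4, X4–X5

A tree decomposition must satisfy three properties: every vertex lies in some bag; for every edge, both endpoints lie together in some bag; and for every vertex, the bags containing it form a connected subtree. Here vertex 3 appears in no bag, so the decomposition is invalid.

No — vertex 3 appears in no bag.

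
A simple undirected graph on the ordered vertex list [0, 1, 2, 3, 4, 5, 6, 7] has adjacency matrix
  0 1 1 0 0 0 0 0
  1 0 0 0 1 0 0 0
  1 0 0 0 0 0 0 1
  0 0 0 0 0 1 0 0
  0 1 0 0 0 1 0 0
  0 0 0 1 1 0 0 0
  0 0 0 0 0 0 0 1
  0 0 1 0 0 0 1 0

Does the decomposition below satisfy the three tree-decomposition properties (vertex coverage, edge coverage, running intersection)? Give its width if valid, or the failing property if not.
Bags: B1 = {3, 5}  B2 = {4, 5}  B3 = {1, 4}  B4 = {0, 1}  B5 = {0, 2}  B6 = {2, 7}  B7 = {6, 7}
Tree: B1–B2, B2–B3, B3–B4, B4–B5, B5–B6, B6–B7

Vertex coverage: the bags together contain {0, 1, 2, 3, 4, 5, 6, 7}, the full vertex set. Edge coverage: each edge of G has both endpoints in at least one bag. Running intersection: for every vertex, the bags containing it form a connected subtree. All three properties hold, so this is a valid tree decomposition of width max|bag| − 1 = 1, and hence tw(G) ≤ 1.

Yes; width 1.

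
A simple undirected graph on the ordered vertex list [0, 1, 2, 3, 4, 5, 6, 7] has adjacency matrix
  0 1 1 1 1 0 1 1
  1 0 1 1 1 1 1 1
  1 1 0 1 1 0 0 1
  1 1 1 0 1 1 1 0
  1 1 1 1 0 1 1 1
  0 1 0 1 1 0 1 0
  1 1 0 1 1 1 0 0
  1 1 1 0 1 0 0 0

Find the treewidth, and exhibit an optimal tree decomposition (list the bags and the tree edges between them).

Each bag holds 5 vertices, so the decomposition has width 4, which upper-bounds the treewidth. On the other hand G contains the 5-clique {0, 1, 2, 3, 4}. A clique must lie in a single bag of any decomposition, so no decomposition can have width below 4. Therefore the treewidth is 4.

Treewidth 4.
One optimal decomposition is:
Bags: B1 = {0, 1, 2, 3, 4}  B2 = {0, 1, 3, 4, 6}  B3 = {0, 1, 2, 4, 7}  B4 = {1, 3, 4, 5, 6}
Tree: B1–B2, B1–B3, B2–B4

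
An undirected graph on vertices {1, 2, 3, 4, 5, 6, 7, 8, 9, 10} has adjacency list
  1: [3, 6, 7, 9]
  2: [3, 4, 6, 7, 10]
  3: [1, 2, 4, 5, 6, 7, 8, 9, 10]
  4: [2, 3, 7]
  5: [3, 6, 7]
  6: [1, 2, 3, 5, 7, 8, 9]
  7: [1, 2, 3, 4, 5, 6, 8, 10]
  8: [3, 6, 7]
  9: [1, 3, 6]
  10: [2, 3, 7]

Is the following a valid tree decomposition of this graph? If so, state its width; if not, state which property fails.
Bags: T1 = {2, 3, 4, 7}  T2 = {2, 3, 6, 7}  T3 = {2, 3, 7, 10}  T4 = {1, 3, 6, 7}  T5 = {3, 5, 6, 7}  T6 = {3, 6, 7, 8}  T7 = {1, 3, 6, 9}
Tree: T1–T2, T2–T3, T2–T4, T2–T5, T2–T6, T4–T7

Checking the three conditions: (i) the bags cover all of {1, 2, 3, 4, 5, 6, 7, 8, 9, 10}; (ii) for each edge, some bag contains both endpoints; (iii) the bags containing any fixed vertex form a subtree. All hold, so the decomposition is valid with width 4 − 1 = 3.

Yes; width 3.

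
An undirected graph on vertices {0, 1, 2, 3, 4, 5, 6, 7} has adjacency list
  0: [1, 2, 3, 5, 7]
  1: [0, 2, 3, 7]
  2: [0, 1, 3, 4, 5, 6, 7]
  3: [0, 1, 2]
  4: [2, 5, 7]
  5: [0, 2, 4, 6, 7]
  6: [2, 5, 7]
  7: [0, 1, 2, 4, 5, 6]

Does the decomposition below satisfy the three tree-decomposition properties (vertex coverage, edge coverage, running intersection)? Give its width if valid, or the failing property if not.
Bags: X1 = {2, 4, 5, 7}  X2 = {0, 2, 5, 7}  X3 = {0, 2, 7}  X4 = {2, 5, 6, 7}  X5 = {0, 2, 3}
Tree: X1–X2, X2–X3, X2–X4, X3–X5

A tree decomposition must satisfy three properties: every vertex lies in some bag; for every edge, both endpoints lie together in some bag; and for every vertex, the bags containing it form a connected subtree. Here vertex 1 appears in no bag, so the decomposition is invalid.

No — vertex 1 appears in no bag.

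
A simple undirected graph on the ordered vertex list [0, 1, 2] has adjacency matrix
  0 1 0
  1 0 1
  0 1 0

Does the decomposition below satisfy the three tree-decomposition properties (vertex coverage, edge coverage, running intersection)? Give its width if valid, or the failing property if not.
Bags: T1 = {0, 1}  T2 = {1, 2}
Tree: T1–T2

Yes; width 1.

Checking the three conditions: (i) the bags cover all of {0, 1, 2}; (ii) for each edge, some bag contains both endpoints; (iii) the bags containing any fixed vertex form a subtree. All hold, so the decomposition is valid with width 2 − 1 = 1.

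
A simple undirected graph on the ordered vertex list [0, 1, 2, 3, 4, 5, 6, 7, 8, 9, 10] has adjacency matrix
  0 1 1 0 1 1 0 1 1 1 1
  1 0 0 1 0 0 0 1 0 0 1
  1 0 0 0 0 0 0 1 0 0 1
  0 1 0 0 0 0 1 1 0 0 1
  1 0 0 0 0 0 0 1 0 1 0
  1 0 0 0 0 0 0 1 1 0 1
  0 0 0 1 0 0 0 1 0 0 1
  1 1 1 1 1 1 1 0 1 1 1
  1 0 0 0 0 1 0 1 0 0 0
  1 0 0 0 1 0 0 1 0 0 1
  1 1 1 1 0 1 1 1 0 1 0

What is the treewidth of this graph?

3

A width-3 tree decomposition is:
Bags: B1 = {0, 1, 7, 10}  B2 = {1, 3, 7, 10}  B3 = {3, 6, 7, 10}  B4 = {0, 2, 7, 10}  B5 = {0, 7, 9, 10}  B6 = {0, 4, 7, 9}  B7 = {0, 5, 7, 10}  B8 = {0, 5, 7, 8}
Tree: B1–B2, B2–B3, B1–B4, B1–B5, B5–B6, B5–B7, B7–B8
Every bag has size at most 4, so the width is 4 − 1 = 3 and tw(G) ≤ 3. For the lower bound, the 4 vertices {0, 5, 7, 8} are pairwise adjacent, and any tree decomposition puts a clique entirely inside one bag — forcing width ≥ 3. Therefore the treewidth is 3.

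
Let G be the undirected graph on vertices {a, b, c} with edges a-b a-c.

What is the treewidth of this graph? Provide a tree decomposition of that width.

The largest bag has 2 vertices, giving width 1; this decomposition certifies tw(G) ≤ 1. Since G has at least one edge (e.g. c–a), it is not an edgeless graph, so tw(G) ≥ 1. Combining the bounds, tw(G) = 1.

Treewidth 1.
Bags: B1 = {a, c}  B2 = {a, b}
Tree: B1–B2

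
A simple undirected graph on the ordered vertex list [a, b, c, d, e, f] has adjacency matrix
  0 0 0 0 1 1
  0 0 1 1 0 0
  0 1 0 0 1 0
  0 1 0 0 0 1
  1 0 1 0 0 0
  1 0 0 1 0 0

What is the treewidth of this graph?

A width-2 tree decomposition is:
Bags: B1 = {a, c, e}  B2 = {a, b, c}  B3 = {a, b, d}  B4 = {a, d, f}
Tree: B1–B2, B2–B3, B3–B4
The largest bag has 3 vertices, giving width 2; this decomposition certifies tw(G) ≤ 2. The edges a–e–c–b–d–f–a form a cycle, so G is not a tree and its treewidth is at least 2. Therefore the treewidth is 2.

2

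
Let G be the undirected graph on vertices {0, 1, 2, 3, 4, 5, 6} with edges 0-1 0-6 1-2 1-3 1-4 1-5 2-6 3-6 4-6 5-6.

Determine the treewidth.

A width-2 tree decomposition is:
Bags: B1 = {0, 1, 6}  B2 = {1, 3, 6}  B3 = {1, 2, 6}  B4 = {1, 5, 6}  B5 = {1, 4, 6}
Tree: B1–B2, B2–B3, B3–B4, B4–B5
Each bag holds 3 vertices, so the decomposition has width 2, which upper-bounds the treewidth. Since 6–0–1–3–6 is a cycle in G, G is not acyclic. Forests are exactly the graphs of treewidth ≤ 1, so tw(G) ≥ 2. The upper and lower bounds meet at 2, so that is the treewidth.

2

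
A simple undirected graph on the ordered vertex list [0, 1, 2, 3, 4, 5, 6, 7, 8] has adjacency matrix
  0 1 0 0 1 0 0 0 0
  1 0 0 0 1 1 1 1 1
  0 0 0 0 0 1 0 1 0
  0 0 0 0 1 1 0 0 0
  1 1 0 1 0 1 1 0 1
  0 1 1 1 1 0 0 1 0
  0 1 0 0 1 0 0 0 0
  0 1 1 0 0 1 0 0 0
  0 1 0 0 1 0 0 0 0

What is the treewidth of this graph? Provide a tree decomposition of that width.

Treewidth 2.
One such decomposition:
Bags: B1 = {1, 4, 6}  B2 = {0, 1, 4}  B3 = {1, 4, 5}  B4 = {1, 5, 7}  B5 = {2, 5, 7}  B6 = {1, 4, 8}  B7 = {3, 4, 5}
Tree: B1–B2, B2–B3, B3–B4, B4–B5, B1–B6, B3–B7

The largest bag has 3 vertices, giving width 2; this decomposition certifies tw(G) ≤ 2. On the other hand G contains the 3-clique {0, 1, 4}. A clique must lie in a single bag of any decomposition, so no decomposition can have width below 2. The upper and lower bounds meet at 2, so that is the treewidth.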